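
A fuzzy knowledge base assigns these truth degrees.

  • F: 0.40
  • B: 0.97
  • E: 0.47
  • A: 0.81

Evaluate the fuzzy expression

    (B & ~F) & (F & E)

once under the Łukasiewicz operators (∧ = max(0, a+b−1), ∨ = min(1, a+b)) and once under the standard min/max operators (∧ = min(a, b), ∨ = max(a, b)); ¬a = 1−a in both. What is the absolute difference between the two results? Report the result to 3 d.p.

0.400

Under Łukasiewicz:
  ~F = 1 − 0.40 = 0.60
  B & ~F = max(0, a+b−1) on (0.97, 0.60) = 0.57
  F & E = max(0, a+b−1) on (0.40, 0.47) = 0.00
  (B & ~F) & (F & E) = max(0, a+b−1) on (0.57, 0.00) = 0.00
  → value = 0.0000
Under standard min/max:
  ~F = 1 − 0.40 = 0.60
  B & ~F = min(a, b) on (0.97, 0.60) = 0.60
  F & E = min(a, b) on (0.40, 0.47) = 0.40
  (B & ~F) & (F & E) = min(a, b) on (0.60, 0.40) = 0.40
  → value = 0.4000
|0.0000 − 0.4000| = 0.400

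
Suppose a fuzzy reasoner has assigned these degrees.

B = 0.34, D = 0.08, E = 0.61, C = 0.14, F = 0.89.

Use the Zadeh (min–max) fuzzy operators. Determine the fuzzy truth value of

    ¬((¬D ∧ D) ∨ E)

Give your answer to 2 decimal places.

¬D = 1 − 0.08 = 0.92
¬D ∧ D = min(a, b) on (0.92, 0.08) = 0.08
(¬D ∧ D) ∨ E = max(a, b) on (0.08, 0.61) = 0.61
¬((¬D ∧ D) ∨ E) = 1 − 0.61 = 0.39

0.39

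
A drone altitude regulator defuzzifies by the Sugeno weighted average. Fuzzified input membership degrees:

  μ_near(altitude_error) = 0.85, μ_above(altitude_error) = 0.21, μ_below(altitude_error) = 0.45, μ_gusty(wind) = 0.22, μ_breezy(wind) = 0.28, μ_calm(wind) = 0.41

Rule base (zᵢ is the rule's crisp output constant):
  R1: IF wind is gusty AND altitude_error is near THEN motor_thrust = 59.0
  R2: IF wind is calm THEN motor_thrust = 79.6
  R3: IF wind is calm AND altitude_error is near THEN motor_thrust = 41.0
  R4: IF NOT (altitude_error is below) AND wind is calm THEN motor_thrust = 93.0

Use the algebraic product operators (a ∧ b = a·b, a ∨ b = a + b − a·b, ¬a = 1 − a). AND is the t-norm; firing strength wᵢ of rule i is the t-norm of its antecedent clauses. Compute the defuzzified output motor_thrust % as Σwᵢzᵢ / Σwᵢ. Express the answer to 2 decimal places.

67.40

R1 (z=59.0): gusty=0.22, near=0.85; AND[a·b] → w = 0.1870
R2 (z=79.6): calm=0.41 → w = 0.4100
R3 (z=41.0): calm=0.41, near=0.85; AND[a·b] → w = 0.3485
R4 (z=93.0): ¬below=1−0.45=0.55, calm=0.41; AND[a·b] → w = 0.2255
Weighted average = (0.1870·59.0 + 0.4100·79.6 + 0.3485·41.0 + 0.2255·93.0) / (0.1870 + 0.4100 + 0.3485 + 0.2255)
  = 78.9290 / 1.1710 = 67.40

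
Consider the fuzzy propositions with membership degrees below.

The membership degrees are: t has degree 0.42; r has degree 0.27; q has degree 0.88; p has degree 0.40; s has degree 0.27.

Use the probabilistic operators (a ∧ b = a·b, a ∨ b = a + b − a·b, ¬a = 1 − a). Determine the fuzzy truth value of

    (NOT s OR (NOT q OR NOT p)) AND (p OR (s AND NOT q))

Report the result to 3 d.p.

0.380

NOT s = 1 − 0.2700 = 0.7300
NOT q = 1 − 0.8800 = 0.1200
NOT p = 1 − 0.4000 = 0.6000
NOT q OR NOT p = a + b − a·b on (0.1200, 0.6000) = 0.6480
NOT s OR (NOT q OR NOT p) = a + b − a·b on (0.7300, 0.6480) = 0.9050
NOT q = 1 − 0.8800 = 0.1200
s AND NOT q = a·b on (0.2700, 0.1200) = 0.0324
p OR (s AND NOT q) = a + b − a·b on (0.4000, 0.0324) = 0.4194
(NOT s OR (NOT q OR NOT p)) AND (p OR (s AND NOT q)) = a·b on (0.9050, 0.4194) = 0.3796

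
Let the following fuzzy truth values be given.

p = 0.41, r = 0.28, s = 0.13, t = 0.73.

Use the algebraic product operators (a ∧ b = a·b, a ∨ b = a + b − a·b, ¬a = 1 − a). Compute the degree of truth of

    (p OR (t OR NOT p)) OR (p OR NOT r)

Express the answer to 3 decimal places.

NOT p = 1 − 0.4100 = 0.5900
t OR NOT p = a + b − a·b on (0.7300, 0.5900) = 0.8893
p OR (t OR NOT p) = a + b − a·b on (0.4100, 0.8893) = 0.9347
NOT r = 1 − 0.2800 = 0.7200
p OR NOT r = a + b − a·b on (0.4100, 0.7200) = 0.8348
(p OR (t OR NOT p)) OR (p OR NOT r) = a + b − a·b on (0.9347, 0.8348) = 0.9892

0.989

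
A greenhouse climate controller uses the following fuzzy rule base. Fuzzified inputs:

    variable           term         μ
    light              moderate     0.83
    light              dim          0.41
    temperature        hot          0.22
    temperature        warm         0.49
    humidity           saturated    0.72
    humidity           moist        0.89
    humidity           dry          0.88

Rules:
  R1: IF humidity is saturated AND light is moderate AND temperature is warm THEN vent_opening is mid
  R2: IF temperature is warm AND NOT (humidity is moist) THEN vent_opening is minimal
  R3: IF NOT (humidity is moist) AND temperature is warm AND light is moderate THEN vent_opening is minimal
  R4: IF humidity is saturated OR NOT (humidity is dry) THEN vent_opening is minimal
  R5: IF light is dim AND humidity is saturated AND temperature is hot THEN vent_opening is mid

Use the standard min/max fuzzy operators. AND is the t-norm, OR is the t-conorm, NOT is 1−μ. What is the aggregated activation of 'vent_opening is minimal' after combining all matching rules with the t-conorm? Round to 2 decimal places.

0.72

R1: saturated=0.72, moderate=0.83, warm=0.49; AND[min(a, b)] → w = 0.49
R2: warm=0.49, ¬moist=1−0.89=0.11; AND[min(a, b)] → w = 0.11
R3: ¬moist=1−0.89=0.11, warm=0.49, moderate=0.83; AND[min(a, b)] → w = 0.11
R4: saturated=0.72, ¬dry=1−0.88=0.12; OR[max(a, b)] → w = 0.72
R5: dim=0.41, saturated=0.72, hot=0.22; AND[min(a, b)] → w = 0.22
Rules with consequent 'minimal': {R2, R3, R4} → strengths 0.11, 0.11, 0.72
Aggregate via t-conorm [max(a, b)]: 0.72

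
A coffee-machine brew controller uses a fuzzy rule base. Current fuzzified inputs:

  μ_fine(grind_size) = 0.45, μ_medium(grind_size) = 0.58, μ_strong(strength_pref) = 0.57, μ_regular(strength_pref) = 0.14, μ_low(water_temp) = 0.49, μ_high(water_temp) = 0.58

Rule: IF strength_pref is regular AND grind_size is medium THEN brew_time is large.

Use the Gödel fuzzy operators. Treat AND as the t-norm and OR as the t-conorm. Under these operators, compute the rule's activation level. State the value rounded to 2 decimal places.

firing strength: regular=0.14, medium=0.58; AND[min(a, b)] → w = 0.14

0.14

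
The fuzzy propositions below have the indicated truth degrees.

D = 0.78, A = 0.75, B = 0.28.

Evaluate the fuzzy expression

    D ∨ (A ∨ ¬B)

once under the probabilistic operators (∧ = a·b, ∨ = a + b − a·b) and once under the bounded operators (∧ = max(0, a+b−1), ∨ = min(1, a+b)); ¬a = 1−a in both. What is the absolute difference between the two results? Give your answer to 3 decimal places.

Under probabilistic:
  ¬B = 1 − 0.2800 = 0.7200
  A ∨ ¬B = a + b − a·b on (0.7500, 0.7200) = 0.9300
  D ∨ (A ∨ ¬B) = a + b − a·b on (0.7800, 0.9300) = 0.9846
  → value = 0.9846
Under bounded:
  ¬B = 1 − 0.28 = 0.72
  A ∨ ¬B = min(1, a+b) on (0.75, 0.72) = 1.00
  D ∨ (A ∨ ¬B) = min(1, a+b) on (0.78, 1.00) = 1.00
  → value = 1.0000
|0.9846 − 1.0000| = 0.015

0.015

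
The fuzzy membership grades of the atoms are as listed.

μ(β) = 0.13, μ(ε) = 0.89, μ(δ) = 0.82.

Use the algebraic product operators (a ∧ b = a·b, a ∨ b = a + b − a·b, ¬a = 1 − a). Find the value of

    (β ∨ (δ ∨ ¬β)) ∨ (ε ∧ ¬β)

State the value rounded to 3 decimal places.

0.995

¬β = 1 − 0.1300 = 0.8700
δ ∨ ¬β = a + b − a·b on (0.8200, 0.8700) = 0.9766
β ∨ (δ ∨ ¬β) = a + b − a·b on (0.1300, 0.9766) = 0.9796
¬β = 1 − 0.1300 = 0.8700
ε ∧ ¬β = a·b on (0.8900, 0.8700) = 0.7743
(β ∨ (δ ∨ ¬β)) ∨ (ε ∧ ¬β) = a + b − a·b on (0.9796, 0.7743) = 0.9954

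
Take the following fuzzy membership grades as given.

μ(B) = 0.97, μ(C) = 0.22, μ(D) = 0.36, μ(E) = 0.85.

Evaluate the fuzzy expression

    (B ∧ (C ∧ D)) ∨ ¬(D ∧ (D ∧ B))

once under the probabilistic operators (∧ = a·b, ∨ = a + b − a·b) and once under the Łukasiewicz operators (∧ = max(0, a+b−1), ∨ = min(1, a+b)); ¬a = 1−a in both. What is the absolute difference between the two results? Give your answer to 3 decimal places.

0.116

Under probabilistic:
  C ∧ D = a·b on (0.2200, 0.3600) = 0.0792
  B ∧ (C ∧ D) = a·b on (0.9700, 0.0792) = 0.0768
  D ∧ B = a·b on (0.3600, 0.9700) = 0.3492
  D ∧ (D ∧ B) = a·b on (0.3600, 0.3492) = 0.1257
  ¬(D ∧ (D ∧ B)) = 1 − 0.1257 = 0.8743
  (B ∧ (C ∧ D)) ∨ ¬(D ∧ (D ∧ B)) = a + b − a·b on (0.0768, 0.8743) = 0.8839
  → value = 0.8839
Under Łukasiewicz:
  C ∧ D = max(0, a+b−1) on (0.22, 0.36) = 0.00
  B ∧ (C ∧ D) = max(0, a+b−1) on (0.97, 0.00) = 0.00
  D ∧ B = max(0, a+b−1) on (0.36, 0.97) = 0.33
  D ∧ (D ∧ B) = max(0, a+b−1) on (0.36, 0.33) = 0.00
  ¬(D ∧ (D ∧ B)) = 1 − 0.00 = 1.00
  (B ∧ (C ∧ D)) ∨ ¬(D ∧ (D ∧ B)) = min(1, a+b) on (0.00, 1.00) = 1.00
  → value = 1.0000
|0.8839 − 1.0000| = 0.116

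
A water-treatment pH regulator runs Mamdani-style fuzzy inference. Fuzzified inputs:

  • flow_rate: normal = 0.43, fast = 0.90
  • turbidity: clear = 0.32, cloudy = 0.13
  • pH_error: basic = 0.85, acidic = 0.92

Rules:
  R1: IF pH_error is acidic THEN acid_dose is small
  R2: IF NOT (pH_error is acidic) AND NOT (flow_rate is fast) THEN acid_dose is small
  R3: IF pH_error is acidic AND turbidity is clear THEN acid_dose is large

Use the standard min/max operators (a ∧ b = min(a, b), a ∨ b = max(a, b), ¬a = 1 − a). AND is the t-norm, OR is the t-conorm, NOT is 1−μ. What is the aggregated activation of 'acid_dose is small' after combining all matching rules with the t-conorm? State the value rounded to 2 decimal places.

0.92

R1: acidic=0.92 → w = 0.92
R2: ¬acidic=1−0.92=0.08, ¬fast=1−0.90=0.10; AND[min(a, b)] → w = 0.08
R3: acidic=0.92, clear=0.32; AND[min(a, b)] → w = 0.32
Rules with consequent 'small': {R1, R2} → strengths 0.92, 0.08
Aggregate via t-conorm [max(a, b)]: 0.92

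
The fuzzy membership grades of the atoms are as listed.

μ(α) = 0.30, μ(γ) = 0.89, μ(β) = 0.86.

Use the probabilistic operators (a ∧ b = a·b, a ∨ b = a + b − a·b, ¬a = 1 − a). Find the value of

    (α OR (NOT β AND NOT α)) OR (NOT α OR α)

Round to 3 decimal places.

0.867

NOT β = 1 − 0.8600 = 0.1400
NOT α = 1 − 0.3000 = 0.7000
NOT β AND NOT α = a·b on (0.1400, 0.7000) = 0.0980
α OR (NOT β AND NOT α) = a + b − a·b on (0.3000, 0.0980) = 0.3686
NOT α = 1 − 0.3000 = 0.7000
NOT α OR α = a + b − a·b on (0.7000, 0.3000) = 0.7900
(α OR (NOT β AND NOT α)) OR (NOT α OR α) = a + b − a·b on (0.3686, 0.7900) = 0.8674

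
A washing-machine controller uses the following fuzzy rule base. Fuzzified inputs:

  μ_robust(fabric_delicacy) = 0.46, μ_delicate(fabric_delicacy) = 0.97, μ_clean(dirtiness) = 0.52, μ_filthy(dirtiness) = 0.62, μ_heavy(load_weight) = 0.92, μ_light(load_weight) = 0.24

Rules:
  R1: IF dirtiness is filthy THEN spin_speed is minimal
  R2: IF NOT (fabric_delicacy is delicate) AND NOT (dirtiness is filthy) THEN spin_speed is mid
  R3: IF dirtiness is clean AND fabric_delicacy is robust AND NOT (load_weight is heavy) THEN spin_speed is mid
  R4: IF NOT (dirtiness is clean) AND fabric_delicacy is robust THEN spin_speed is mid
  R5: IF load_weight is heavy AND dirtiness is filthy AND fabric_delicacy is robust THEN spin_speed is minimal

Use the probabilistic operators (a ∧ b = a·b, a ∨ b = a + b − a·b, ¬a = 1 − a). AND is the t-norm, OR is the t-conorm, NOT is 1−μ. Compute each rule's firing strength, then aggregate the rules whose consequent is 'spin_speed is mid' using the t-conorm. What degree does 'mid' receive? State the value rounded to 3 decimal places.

0.244

R1: filthy=0.62 → w = 0.6200
R2: ¬delicate=1−0.97=0.03, ¬filthy=1−0.62=0.38; AND[a·b] → w = 0.0114
R3: clean=0.52, robust=0.46, ¬heavy=1−0.92=0.08; AND[a·b] → w = 0.0191
R4: ¬clean=1−0.52=0.48, robust=0.46; AND[a·b] → w = 0.2208
R5: heavy=0.92, filthy=0.62, robust=0.46; AND[a·b] → w = 0.2624
Rules with consequent 'mid': {R2, R3, R4} → strengths 0.0114, 0.0191, 0.2208
Aggregate via t-conorm [a + b − a·b]: 0.2444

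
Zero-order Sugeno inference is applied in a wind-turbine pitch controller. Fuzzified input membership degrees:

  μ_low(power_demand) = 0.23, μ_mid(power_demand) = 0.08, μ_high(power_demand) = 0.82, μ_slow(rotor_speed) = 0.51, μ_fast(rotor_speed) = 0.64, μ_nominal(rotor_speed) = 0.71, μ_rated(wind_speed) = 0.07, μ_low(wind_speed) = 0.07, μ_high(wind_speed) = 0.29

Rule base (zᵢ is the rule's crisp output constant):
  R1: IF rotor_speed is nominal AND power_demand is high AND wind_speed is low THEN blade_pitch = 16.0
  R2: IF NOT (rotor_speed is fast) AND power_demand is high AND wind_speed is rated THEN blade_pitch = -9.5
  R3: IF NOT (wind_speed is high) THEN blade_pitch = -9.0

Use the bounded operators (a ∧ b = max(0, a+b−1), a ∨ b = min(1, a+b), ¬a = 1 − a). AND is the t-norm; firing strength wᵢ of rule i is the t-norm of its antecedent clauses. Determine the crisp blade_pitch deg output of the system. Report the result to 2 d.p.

R1 (z=16.0): nominal=0.71, high=0.82, low=0.07; AND[max(0, a+b−1)] → w = 0.00
R2 (z=-9.5): ¬fast=1−0.64=0.36, high=0.82, rated=0.07; AND[max(0, a+b−1)] → w = 0.00
R3 (z=-9.0): ¬high=1−0.29=0.71 → w = 0.71
Weighted average = (0.00·16.0 + 0.00·-9.5 + 0.71·-9.0) / (0.00 + 0.00 + 0.71)
  = -6.3900 / 0.7100 = -9.00

-9.00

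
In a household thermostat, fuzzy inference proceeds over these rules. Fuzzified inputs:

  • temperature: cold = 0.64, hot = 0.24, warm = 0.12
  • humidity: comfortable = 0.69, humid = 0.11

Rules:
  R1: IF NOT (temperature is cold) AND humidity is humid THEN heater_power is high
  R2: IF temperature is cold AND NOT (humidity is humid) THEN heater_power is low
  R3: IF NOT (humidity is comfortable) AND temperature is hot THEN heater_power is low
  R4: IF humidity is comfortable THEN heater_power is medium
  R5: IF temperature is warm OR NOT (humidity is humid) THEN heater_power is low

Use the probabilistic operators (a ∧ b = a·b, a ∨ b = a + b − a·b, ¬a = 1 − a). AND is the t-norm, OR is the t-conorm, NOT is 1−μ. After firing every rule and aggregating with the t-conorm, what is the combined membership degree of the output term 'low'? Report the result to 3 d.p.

R1: ¬cold=1−0.64=0.36, humid=0.11; AND[a·b] → w = 0.0396
R2: cold=0.64, ¬humid=1−0.11=0.89; AND[a·b] → w = 0.5696
R3: ¬comfortable=1−0.69=0.31, hot=0.24; AND[a·b] → w = 0.0744
R4: comfortable=0.69 → w = 0.6900
R5: warm=0.12, ¬humid=1−0.11=0.89; OR[a + b − a·b] → w = 0.9032
Rules with consequent 'low': {R2, R3, R5} → strengths 0.5696, 0.0744, 0.9032
Aggregate via t-conorm [a + b − a·b]: 0.9614

0.961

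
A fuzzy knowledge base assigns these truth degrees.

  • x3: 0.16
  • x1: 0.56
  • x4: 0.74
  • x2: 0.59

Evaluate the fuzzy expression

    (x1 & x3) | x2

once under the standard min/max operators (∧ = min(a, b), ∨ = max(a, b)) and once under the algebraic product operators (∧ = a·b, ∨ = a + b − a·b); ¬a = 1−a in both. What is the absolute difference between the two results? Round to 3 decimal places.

0.037

Under standard min/max:
  x1 & x3 = min(a, b) on (0.56, 0.16) = 0.16
  (x1 & x3) | x2 = max(a, b) on (0.16, 0.59) = 0.59
  → value = 0.5900
Under algebraic product:
  x1 & x3 = a·b on (0.5600, 0.1600) = 0.0896
  (x1 & x3) | x2 = a + b − a·b on (0.0896, 0.5900) = 0.6267
  → value = 0.6267
|0.5900 − 0.6267| = 0.037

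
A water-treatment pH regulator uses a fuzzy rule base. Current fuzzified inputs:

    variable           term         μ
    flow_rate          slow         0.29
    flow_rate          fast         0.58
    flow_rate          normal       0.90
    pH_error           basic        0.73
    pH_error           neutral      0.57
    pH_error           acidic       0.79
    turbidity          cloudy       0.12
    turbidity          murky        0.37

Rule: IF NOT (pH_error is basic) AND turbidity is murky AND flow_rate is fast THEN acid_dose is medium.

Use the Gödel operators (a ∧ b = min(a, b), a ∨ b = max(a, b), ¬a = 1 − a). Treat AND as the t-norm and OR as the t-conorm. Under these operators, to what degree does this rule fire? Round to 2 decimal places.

0.27

firing strength: ¬basic=1−0.73=0.27, murky=0.37, fast=0.58; AND[min(a, b)] → w = 0.27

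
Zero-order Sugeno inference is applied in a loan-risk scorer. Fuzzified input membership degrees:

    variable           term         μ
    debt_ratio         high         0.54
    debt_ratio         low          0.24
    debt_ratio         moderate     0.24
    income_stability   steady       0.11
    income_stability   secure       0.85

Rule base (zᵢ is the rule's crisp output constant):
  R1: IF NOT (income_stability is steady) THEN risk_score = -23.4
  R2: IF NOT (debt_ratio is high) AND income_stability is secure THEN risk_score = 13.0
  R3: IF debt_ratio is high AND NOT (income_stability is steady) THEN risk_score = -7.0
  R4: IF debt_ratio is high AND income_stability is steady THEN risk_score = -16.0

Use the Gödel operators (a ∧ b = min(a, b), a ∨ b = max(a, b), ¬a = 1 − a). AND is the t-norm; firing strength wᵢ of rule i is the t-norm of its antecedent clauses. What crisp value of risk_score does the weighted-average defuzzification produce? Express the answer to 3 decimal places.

R1 (z=-23.4): ¬steady=1−0.11=0.89 → w = 0.89
R2 (z=13.0): ¬high=1−0.54=0.46, secure=0.85; AND[min(a, b)] → w = 0.46
R3 (z=-7.0): high=0.54, ¬steady=1−0.11=0.89; AND[min(a, b)] → w = 0.54
R4 (z=-16.0): high=0.54, steady=0.11; AND[min(a, b)] → w = 0.11
Weighted average = (0.89·-23.4 + 0.46·13.0 + 0.54·-7.0 + 0.11·-16.0) / (0.89 + 0.46 + 0.54 + 0.11)
  = -20.3860 / 2.0000 = -10.193

-10.193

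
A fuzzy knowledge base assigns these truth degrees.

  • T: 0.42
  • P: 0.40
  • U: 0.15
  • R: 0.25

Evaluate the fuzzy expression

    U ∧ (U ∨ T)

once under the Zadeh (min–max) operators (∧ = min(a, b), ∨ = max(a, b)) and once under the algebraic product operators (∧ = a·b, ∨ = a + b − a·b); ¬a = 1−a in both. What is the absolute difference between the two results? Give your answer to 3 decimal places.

Under Zadeh (min–max):
  U ∨ T = max(a, b) on (0.15, 0.42) = 0.42
  U ∧ (U ∨ T) = min(a, b) on (0.15, 0.42) = 0.15
  → value = 0.1500
Under algebraic product:
  U ∨ T = a + b − a·b on (0.1500, 0.4200) = 0.5070
  U ∧ (U ∨ T) = a·b on (0.1500, 0.5070) = 0.0760
  → value = 0.0760
|0.1500 − 0.0760| = 0.074

0.074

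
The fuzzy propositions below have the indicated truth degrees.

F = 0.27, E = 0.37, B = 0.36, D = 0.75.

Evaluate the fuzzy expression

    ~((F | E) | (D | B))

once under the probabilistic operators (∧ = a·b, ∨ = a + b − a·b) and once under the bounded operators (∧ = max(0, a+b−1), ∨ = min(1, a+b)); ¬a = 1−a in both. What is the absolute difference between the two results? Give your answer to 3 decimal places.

Under probabilistic:
  F | E = a + b − a·b on (0.2700, 0.3700) = 0.5401
  D | B = a + b − a·b on (0.7500, 0.3600) = 0.8400
  (F | E) | (D | B) = a + b − a·b on (0.5401, 0.8400) = 0.9264
  ~((F | E) | (D | B)) = 1 − 0.9264 = 0.0736
  → value = 0.0736
Under bounded:
  F | E = min(1, a+b) on (0.27, 0.37) = 0.64
  D | B = min(1, a+b) on (0.75, 0.36) = 1.00
  (F | E) | (D | B) = min(1, a+b) on (0.64, 1.00) = 1.00
  ~((F | E) | (D | B)) = 1 − 1.00 = 0.00
  → value = 0.0000
|0.0736 − 0.0000| = 0.074

0.074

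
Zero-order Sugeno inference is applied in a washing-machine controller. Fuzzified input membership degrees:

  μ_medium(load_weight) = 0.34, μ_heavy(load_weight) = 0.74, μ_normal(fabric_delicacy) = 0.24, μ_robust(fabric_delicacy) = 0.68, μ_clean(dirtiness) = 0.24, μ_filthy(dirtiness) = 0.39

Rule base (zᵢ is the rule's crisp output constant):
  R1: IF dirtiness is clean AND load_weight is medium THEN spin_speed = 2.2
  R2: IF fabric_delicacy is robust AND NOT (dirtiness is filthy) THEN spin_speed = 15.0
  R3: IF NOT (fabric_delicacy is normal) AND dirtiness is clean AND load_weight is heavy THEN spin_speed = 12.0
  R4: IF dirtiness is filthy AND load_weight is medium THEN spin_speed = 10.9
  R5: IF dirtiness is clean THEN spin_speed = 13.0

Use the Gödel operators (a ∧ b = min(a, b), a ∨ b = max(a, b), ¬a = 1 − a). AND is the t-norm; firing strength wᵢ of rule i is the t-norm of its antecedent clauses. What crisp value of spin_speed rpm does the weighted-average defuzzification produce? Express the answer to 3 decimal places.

R1 (z=2.2): clean=0.24, medium=0.34; AND[min(a, b)] → w = 0.24
R2 (z=15.0): robust=0.68, ¬filthy=1−0.39=0.61; AND[min(a, b)] → w = 0.61
R3 (z=12.0): ¬normal=1−0.24=0.76, clean=0.24, heavy=0.74; AND[min(a, b)] → w = 0.24
R4 (z=10.9): filthy=0.39, medium=0.34; AND[min(a, b)] → w = 0.34
R5 (z=13.0): clean=0.24 → w = 0.24
Weighted average = (0.24·2.2 + 0.61·15.0 + 0.24·12.0 + 0.34·10.9 + 0.24·13.0) / (0.24 + 0.61 + 0.24 + 0.34 + 0.24)
  = 19.3840 / 1.6700 = 11.607

11.607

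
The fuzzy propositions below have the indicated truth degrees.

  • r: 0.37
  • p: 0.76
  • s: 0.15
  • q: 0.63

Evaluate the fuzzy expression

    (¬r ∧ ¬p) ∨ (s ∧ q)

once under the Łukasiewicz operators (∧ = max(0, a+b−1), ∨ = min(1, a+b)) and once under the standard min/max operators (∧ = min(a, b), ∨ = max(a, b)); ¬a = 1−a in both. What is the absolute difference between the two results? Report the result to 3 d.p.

0.240

Under Łukasiewicz:
  ¬r = 1 − 0.37 = 0.63
  ¬p = 1 − 0.76 = 0.24
  ¬r ∧ ¬p = max(0, a+b−1) on (0.63, 0.24) = 0.00
  s ∧ q = max(0, a+b−1) on (0.15, 0.63) = 0.00
  (¬r ∧ ¬p) ∨ (s ∧ q) = min(1, a+b) on (0.00, 0.00) = 0.00
  → value = 0.0000
Under standard min/max:
  ¬r = 1 − 0.37 = 0.63
  ¬p = 1 − 0.76 = 0.24
  ¬r ∧ ¬p = min(a, b) on (0.63, 0.24) = 0.24
  s ∧ q = min(a, b) on (0.15, 0.63) = 0.15
  (¬r ∧ ¬p) ∨ (s ∧ q) = max(a, b) on (0.24, 0.15) = 0.24
  → value = 0.2400
|0.0000 − 0.2400| = 0.240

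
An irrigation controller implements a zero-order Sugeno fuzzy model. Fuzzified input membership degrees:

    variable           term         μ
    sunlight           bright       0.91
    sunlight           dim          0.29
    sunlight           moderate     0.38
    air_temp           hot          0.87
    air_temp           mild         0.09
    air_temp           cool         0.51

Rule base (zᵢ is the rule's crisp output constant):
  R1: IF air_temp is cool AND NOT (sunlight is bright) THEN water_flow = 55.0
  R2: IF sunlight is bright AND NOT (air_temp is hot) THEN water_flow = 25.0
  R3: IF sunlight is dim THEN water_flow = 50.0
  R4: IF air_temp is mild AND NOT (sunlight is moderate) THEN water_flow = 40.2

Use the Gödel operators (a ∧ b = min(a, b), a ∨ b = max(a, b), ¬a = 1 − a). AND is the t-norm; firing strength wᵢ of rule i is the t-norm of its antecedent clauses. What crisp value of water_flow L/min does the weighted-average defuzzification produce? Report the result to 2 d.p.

43.86

R1 (z=55.0): cool=0.51, ¬bright=1−0.91=0.09; AND[min(a, b)] → w = 0.09
R2 (z=25.0): bright=0.91, ¬hot=1−0.87=0.13; AND[min(a, b)] → w = 0.13
R3 (z=50.0): dim=0.29 → w = 0.29
R4 (z=40.2): mild=0.09, ¬moderate=1−0.38=0.62; AND[min(a, b)] → w = 0.09
Weighted average = (0.09·55.0 + 0.13·25.0 + 0.29·50.0 + 0.09·40.2) / (0.09 + 0.13 + 0.29 + 0.09)
  = 26.3180 / 0.6000 = 43.86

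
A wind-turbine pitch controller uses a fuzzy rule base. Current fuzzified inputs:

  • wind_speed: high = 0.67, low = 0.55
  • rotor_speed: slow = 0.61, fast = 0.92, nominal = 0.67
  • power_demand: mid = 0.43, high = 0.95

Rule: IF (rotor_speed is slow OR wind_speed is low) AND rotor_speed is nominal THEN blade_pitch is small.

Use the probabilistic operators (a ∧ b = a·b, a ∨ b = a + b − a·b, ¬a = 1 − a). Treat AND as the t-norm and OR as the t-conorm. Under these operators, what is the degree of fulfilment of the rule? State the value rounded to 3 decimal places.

firing strength: (slow=0.61 OR low=0.55) = 0.8245; AND[a·b] with nominal=0.67 → w = 0.5524

0.552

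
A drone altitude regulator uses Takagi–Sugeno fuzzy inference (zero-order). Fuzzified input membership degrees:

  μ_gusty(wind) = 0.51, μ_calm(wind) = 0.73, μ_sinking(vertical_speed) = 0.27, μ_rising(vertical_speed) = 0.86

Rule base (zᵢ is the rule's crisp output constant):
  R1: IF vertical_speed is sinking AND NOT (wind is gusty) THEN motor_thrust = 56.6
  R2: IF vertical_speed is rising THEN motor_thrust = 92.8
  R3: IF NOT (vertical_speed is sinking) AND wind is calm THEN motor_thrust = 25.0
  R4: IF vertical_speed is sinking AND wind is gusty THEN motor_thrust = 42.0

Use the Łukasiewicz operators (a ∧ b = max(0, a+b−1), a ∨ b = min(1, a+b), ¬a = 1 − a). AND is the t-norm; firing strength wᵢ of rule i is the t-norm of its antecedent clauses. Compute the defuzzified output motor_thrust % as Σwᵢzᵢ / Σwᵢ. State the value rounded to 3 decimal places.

R1 (z=56.6): sinking=0.27, ¬gusty=1−0.51=0.49; AND[max(0, a+b−1)] → w = 0.00
R2 (z=92.8): rising=0.86 → w = 0.86
R3 (z=25.0): ¬sinking=1−0.27=0.73, calm=0.73; AND[max(0, a+b−1)] → w = 0.46
R4 (z=42.0): sinking=0.27, gusty=0.51; AND[max(0, a+b−1)] → w = 0.00
Weighted average = (0.00·56.6 + 0.86·92.8 + 0.46·25.0 + 0.00·42.0) / (0.00 + 0.86 + 0.46 + 0.00)
  = 91.3080 / 1.3200 = 69.173

69.173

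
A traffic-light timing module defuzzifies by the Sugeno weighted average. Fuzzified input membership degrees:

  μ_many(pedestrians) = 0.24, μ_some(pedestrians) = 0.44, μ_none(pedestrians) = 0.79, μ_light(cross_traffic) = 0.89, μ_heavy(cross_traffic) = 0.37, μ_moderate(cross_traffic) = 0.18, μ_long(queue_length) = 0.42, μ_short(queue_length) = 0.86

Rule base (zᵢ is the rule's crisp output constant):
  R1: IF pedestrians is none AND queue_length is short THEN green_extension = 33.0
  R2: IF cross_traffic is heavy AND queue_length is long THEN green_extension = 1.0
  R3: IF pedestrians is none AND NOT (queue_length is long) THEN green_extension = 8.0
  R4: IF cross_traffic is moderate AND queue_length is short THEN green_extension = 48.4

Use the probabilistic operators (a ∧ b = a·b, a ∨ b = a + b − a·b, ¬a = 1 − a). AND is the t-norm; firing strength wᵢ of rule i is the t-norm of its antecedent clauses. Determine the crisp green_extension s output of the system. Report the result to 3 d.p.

R1 (z=33.0): none=0.79, short=0.86; AND[a·b] → w = 0.6794
R2 (z=1.0): heavy=0.37, long=0.42; AND[a·b] → w = 0.1554
R3 (z=8.0): none=0.79, ¬long=1−0.42=0.58; AND[a·b] → w = 0.4582
R4 (z=48.4): moderate=0.18, short=0.86; AND[a·b] → w = 0.1548
Weighted average = (0.6794·33.0 + 0.1554·1.0 + 0.4582·8.0 + 0.1548·48.4) / (0.6794 + 0.1554 + 0.4582 + 0.1548)
  = 33.7335 / 1.4478 = 23.300

23.300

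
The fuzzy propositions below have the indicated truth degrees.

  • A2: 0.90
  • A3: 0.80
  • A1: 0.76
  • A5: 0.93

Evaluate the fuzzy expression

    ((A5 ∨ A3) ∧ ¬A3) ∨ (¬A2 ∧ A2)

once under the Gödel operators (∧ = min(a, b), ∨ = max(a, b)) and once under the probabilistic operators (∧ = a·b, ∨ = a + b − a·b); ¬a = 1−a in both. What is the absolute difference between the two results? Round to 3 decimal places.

0.069

Under Gödel:
  A5 ∨ A3 = max(a, b) on (0.93, 0.80) = 0.93
  ¬A3 = 1 − 0.80 = 0.20
  (A5 ∨ A3) ∧ ¬A3 = min(a, b) on (0.93, 0.20) = 0.20
  ¬A2 = 1 − 0.90 = 0.10
  ¬A2 ∧ A2 = min(a, b) on (0.10, 0.90) = 0.10
  ((A5 ∨ A3) ∧ ¬A3) ∨ (¬A2 ∧ A2) = max(a, b) on (0.20, 0.10) = 0.20
  → value = 0.2000
Under probabilistic:
  A5 ∨ A3 = a + b − a·b on (0.9300, 0.8000) = 0.9860
  ¬A3 = 1 − 0.8000 = 0.2000
  (A5 ∨ A3) ∧ ¬A3 = a·b on (0.9860, 0.2000) = 0.1972
  ¬A2 = 1 − 0.9000 = 0.1000
  ¬A2 ∧ A2 = a·b on (0.1000, 0.9000) = 0.0900
  ((A5 ∨ A3) ∧ ¬A3) ∨ (¬A2 ∧ A2) = a + b − a·b on (0.1972, 0.0900) = 0.2695
  → value = 0.2695
|0.2000 − 0.2695| = 0.069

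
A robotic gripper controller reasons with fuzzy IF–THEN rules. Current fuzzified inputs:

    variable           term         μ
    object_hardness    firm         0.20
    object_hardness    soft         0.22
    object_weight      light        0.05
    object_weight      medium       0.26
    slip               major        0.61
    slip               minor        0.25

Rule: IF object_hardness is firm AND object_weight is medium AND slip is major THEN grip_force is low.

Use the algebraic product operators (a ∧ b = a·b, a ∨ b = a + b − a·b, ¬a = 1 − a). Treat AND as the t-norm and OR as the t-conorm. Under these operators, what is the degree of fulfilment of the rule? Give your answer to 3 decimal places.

0.032

firing strength: firm=0.20, medium=0.26, major=0.61; AND[a·b] → w = 0.0317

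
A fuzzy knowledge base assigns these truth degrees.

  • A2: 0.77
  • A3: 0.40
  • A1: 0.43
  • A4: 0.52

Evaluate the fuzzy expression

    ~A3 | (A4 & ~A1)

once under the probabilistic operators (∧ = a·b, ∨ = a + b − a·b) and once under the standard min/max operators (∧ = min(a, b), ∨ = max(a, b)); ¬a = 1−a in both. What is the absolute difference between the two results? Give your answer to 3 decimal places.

0.119

Under probabilistic:
  ~A3 = 1 − 0.4000 = 0.6000
  ~A1 = 1 − 0.4300 = 0.5700
  A4 & ~A1 = a·b on (0.5200, 0.5700) = 0.2964
  ~A3 | (A4 & ~A1) = a + b − a·b on (0.6000, 0.2964) = 0.7186
  → value = 0.7186
Under standard min/max:
  ~A3 = 1 − 0.40 = 0.60
  ~A1 = 1 − 0.43 = 0.57
  A4 & ~A1 = min(a, b) on (0.52, 0.57) = 0.52
  ~A3 | (A4 & ~A1) = max(a, b) on (0.60, 0.52) = 0.60
  → value = 0.6000
|0.7186 − 0.6000| = 0.119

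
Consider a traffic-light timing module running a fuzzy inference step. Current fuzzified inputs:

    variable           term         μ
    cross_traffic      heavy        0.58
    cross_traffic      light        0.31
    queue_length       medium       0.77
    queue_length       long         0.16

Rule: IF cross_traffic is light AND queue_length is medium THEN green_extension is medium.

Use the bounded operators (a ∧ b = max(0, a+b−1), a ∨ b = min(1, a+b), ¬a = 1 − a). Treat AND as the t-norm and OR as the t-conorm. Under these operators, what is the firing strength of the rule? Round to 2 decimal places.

0.08

firing strength: light=0.31, medium=0.77; AND[max(0, a+b−1)] → w = 0.08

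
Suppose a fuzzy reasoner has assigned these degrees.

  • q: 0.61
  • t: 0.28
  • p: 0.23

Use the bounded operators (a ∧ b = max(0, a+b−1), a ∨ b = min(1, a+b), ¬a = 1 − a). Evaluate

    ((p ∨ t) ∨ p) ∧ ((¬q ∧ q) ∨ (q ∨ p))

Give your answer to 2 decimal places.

p ∨ t = min(1, a+b) on (0.23, 0.28) = 0.51
(p ∨ t) ∨ p = min(1, a+b) on (0.51, 0.23) = 0.74
¬q = 1 − 0.61 = 0.39
¬q ∧ q = max(0, a+b−1) on (0.39, 0.61) = 0.00
q ∨ p = min(1, a+b) on (0.61, 0.23) = 0.84
(¬q ∧ q) ∨ (q ∨ p) = min(1, a+b) on (0.00, 0.84) = 0.84
((p ∨ t) ∨ p) ∧ ((¬q ∧ q) ∨ (q ∨ p)) = max(0, a+b−1) on (0.74, 0.84) = 0.58

0.58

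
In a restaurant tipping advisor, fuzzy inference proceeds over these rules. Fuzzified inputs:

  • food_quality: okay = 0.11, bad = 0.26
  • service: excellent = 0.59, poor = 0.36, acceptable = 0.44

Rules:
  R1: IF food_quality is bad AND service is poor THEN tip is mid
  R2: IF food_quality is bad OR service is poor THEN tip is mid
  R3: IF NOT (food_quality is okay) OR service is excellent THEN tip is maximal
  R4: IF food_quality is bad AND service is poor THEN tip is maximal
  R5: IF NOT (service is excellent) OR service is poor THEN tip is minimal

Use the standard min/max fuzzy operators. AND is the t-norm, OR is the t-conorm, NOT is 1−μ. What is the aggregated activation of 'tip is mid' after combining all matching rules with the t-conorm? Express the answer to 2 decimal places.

R1: bad=0.26, poor=0.36; AND[min(a, b)] → w = 0.26
R2: bad=0.26, poor=0.36; OR[max(a, b)] → w = 0.36
R3: ¬okay=1−0.11=0.89, excellent=0.59; OR[max(a, b)] → w = 0.89
R4: bad=0.26, poor=0.36; AND[min(a, b)] → w = 0.26
R5: ¬excellent=1−0.59=0.41, poor=0.36; OR[max(a, b)] → w = 0.41
Rules with consequent 'mid': {R1, R2} → strengths 0.26, 0.36
Aggregate via t-conorm [max(a, b)]: 0.36

0.36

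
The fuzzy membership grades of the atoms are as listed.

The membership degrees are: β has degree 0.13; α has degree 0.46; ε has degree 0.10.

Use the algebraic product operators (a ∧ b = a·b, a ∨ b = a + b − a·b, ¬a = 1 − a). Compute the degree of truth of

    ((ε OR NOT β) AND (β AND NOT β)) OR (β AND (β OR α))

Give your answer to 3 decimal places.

NOT β = 1 − 0.1300 = 0.8700
ε OR NOT β = a + b − a·b on (0.1000, 0.8700) = 0.8830
NOT β = 1 − 0.1300 = 0.8700
β AND NOT β = a·b on (0.1300, 0.8700) = 0.1131
(ε OR NOT β) AND (β AND NOT β) = a·b on (0.8830, 0.1131) = 0.0999
β OR α = a + b − a·b on (0.1300, 0.4600) = 0.5302
β AND (β OR α) = a·b on (0.1300, 0.5302) = 0.0689
((ε OR NOT β) AND (β AND NOT β)) OR (β AND (β OR α)) = a + b − a·b on (0.0999, 0.0689) = 0.1619

0.162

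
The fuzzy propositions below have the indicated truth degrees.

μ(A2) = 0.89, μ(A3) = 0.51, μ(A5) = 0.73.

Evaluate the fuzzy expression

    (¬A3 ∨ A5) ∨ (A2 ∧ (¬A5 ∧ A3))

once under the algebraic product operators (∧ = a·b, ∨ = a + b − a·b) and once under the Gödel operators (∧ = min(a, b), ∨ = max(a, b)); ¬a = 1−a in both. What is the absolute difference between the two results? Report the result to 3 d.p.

Under algebraic product:
  ¬A3 = 1 − 0.5100 = 0.4900
  ¬A3 ∨ A5 = a + b − a·b on (0.4900, 0.7300) = 0.8623
  ¬A5 = 1 − 0.7300 = 0.2700
  ¬A5 ∧ A3 = a·b on (0.2700, 0.5100) = 0.1377
  A2 ∧ (¬A5 ∧ A3) = a·b on (0.8900, 0.1377) = 0.1226
  (¬A3 ∨ A5) ∨ (A2 ∧ (¬A5 ∧ A3)) = a + b − a·b on (0.8623, 0.1226) = 0.8792
  → value = 0.8792
Under Gödel:
  ¬A3 = 1 − 0.51 = 0.49
  ¬A3 ∨ A5 = max(a, b) on (0.49, 0.73) = 0.73
  ¬A5 = 1 − 0.73 = 0.27
  ¬A5 ∧ A3 = min(a, b) on (0.27, 0.51) = 0.27
  A2 ∧ (¬A5 ∧ A3) = min(a, b) on (0.89, 0.27) = 0.27
  (¬A3 ∨ A5) ∨ (A2 ∧ (¬A5 ∧ A3)) = max(a, b) on (0.73, 0.27) = 0.73
  → value = 0.7300
|0.8792 − 0.7300| = 0.149

0.149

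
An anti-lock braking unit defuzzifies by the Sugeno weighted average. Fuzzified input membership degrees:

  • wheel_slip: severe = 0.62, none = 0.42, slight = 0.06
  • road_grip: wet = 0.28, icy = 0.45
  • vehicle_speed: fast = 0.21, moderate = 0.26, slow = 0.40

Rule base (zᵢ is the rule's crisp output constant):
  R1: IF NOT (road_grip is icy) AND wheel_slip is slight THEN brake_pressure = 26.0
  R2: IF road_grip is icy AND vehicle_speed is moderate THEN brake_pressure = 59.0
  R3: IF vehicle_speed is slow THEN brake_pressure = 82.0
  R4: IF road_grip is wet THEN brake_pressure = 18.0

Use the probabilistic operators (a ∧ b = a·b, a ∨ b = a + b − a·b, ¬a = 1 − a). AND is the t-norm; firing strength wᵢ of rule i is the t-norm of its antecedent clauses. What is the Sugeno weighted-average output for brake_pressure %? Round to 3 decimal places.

R1 (z=26.0): ¬icy=1−0.45=0.55, slight=0.06; AND[a·b] → w = 0.0330
R2 (z=59.0): icy=0.45, moderate=0.26; AND[a·b] → w = 0.1170
R3 (z=82.0): slow=0.40 → w = 0.4000
R4 (z=18.0): wet=0.28 → w = 0.2800
Weighted average = (0.0330·26.0 + 0.1170·59.0 + 0.4000·82.0 + 0.2800·18.0) / (0.0330 + 0.1170 + 0.4000 + 0.2800)
  = 45.6010 / 0.8300 = 54.941

54.941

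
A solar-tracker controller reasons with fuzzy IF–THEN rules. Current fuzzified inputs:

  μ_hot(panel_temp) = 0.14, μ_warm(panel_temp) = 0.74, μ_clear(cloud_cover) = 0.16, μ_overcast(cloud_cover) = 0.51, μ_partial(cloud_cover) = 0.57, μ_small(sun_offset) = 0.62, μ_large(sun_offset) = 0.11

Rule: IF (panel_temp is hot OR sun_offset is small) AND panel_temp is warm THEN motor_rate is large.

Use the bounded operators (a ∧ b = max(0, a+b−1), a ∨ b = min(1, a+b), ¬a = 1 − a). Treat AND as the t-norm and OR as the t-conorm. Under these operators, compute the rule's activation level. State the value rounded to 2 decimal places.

0.50

firing strength: (hot=0.14 OR small=0.62) = 0.76; AND[max(0, a+b−1)] with warm=0.74 → w = 0.50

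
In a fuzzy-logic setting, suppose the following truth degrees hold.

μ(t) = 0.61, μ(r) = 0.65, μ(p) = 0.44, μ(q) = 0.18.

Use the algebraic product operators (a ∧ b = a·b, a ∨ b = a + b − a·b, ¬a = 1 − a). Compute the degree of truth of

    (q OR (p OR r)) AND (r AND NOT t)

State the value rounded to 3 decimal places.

0.213

p OR r = a + b − a·b on (0.4400, 0.6500) = 0.8040
q OR (p OR r) = a + b − a·b on (0.1800, 0.8040) = 0.8393
NOT t = 1 − 0.6100 = 0.3900
r AND NOT t = a·b on (0.6500, 0.3900) = 0.2535
(q OR (p OR r)) AND (r AND NOT t) = a·b on (0.8393, 0.2535) = 0.2128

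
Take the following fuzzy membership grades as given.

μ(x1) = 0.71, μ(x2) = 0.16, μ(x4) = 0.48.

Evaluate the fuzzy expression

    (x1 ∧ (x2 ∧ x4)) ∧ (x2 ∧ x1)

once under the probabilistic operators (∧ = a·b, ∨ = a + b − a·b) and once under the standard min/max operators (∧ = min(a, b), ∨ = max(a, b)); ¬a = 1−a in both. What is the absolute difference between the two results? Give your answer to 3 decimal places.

0.154

Under probabilistic:
  x2 ∧ x4 = a·b on (0.1600, 0.4800) = 0.0768
  x1 ∧ (x2 ∧ x4) = a·b on (0.7100, 0.0768) = 0.0545
  x2 ∧ x1 = a·b on (0.1600, 0.7100) = 0.1136
  (x1 ∧ (x2 ∧ x4)) ∧ (x2 ∧ x1) = a·b on (0.0545, 0.1136) = 0.0062
  → value = 0.0062
Under standard min/max:
  x2 ∧ x4 = min(a, b) on (0.16, 0.48) = 0.16
  x1 ∧ (x2 ∧ x4) = min(a, b) on (0.71, 0.16) = 0.16
  x2 ∧ x1 = min(a, b) on (0.16, 0.71) = 0.16
  (x1 ∧ (x2 ∧ x4)) ∧ (x2 ∧ x1) = min(a, b) on (0.16, 0.16) = 0.16
  → value = 0.1600
|0.0062 − 0.1600| = 0.154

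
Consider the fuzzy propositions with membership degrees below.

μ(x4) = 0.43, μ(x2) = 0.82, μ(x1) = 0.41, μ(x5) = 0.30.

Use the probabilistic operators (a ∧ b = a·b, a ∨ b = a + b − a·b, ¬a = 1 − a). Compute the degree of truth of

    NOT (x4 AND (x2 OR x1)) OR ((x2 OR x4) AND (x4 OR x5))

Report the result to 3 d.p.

x2 OR x1 = a + b − a·b on (0.8200, 0.4100) = 0.8938
x4 AND (x2 OR x1) = a·b on (0.4300, 0.8938) = 0.3843
NOT (x4 AND (x2 OR x1)) = 1 − 0.3843 = 0.6157
x2 OR x4 = a + b − a·b on (0.8200, 0.4300) = 0.8974
x4 OR x5 = a + b − a·b on (0.4300, 0.3000) = 0.6010
(x2 OR x4) AND (x4 OR x5) = a·b on (0.8974, 0.6010) = 0.5393
NOT (x4 AND (x2 OR x1)) OR ((x2 OR x4) AND (x4 OR x5)) = a + b − a·b on (0.6157, 0.5393) = 0.8230

0.823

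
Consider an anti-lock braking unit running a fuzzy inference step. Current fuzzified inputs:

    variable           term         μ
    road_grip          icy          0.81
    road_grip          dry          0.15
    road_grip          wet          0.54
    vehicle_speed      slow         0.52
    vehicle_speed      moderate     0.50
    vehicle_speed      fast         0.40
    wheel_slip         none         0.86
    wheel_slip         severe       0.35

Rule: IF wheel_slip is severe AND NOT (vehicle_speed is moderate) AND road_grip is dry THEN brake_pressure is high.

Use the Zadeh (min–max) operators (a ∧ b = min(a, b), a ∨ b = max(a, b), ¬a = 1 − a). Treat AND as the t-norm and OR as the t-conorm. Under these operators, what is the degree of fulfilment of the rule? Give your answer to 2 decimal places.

0.15

firing strength: severe=0.35, ¬moderate=1−0.50=0.50, dry=0.15; AND[min(a, b)] → w = 0.15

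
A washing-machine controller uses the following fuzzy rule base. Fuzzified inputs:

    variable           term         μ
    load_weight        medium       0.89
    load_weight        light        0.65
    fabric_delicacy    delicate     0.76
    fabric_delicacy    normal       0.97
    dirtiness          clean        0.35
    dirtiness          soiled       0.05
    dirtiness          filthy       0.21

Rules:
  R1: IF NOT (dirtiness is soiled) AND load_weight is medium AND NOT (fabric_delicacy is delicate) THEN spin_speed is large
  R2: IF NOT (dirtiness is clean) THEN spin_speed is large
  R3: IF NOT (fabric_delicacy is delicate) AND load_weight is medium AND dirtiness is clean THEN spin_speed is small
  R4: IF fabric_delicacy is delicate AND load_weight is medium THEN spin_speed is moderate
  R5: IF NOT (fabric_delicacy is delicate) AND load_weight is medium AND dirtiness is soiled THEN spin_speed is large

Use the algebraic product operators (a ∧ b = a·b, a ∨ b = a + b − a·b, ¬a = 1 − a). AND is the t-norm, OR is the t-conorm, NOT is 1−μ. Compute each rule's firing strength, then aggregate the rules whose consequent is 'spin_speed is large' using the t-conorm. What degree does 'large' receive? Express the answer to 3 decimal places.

R1: ¬soiled=1−0.05=0.95, medium=0.89, ¬delicate=1−0.76=0.24; AND[a·b] → w = 0.2029
R2: ¬clean=1−0.35=0.65 → w = 0.6500
R3: ¬delicate=1−0.76=0.24, medium=0.89, clean=0.35; AND[a·b] → w = 0.0748
R4: delicate=0.76, medium=0.89; AND[a·b] → w = 0.6764
R5: ¬delicate=1−0.76=0.24, medium=0.89, soiled=0.05; AND[a·b] → w = 0.0107
Rules with consequent 'large': {R1, R2, R5} → strengths 0.2029, 0.6500, 0.0107
Aggregate via t-conorm [a + b − a·b]: 0.7240

0.724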